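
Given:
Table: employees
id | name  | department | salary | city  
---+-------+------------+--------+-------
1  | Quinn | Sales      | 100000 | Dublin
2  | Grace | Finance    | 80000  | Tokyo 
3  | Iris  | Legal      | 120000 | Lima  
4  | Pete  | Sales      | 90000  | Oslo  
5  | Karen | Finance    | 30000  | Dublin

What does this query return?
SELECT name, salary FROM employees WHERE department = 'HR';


Filtering: department = 'HR'
Matching rows: 0

Empty result set (0 rows)


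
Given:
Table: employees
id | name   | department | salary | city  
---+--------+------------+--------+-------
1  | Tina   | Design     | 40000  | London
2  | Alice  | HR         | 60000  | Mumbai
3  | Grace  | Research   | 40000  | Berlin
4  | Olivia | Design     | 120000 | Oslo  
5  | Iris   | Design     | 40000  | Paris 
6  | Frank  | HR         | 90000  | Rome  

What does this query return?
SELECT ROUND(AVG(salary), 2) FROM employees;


SUM(salary) = 390000
COUNT = 6
ROUND(AVG, 2) = ROUND(390000 / 6, 2) = 65000.0

65000.0


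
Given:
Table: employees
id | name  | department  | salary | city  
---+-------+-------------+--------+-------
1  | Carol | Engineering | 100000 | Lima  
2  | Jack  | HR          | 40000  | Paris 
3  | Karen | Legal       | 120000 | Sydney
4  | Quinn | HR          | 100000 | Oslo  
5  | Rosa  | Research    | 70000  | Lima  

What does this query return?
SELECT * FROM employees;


SELECT * returns all 5 rows with all columns

5 rows:
1, Carol, Engineering, 100000, Lima
2, Jack, HR, 40000, Paris
3, Karen, Legal, 120000, Sydney
4, Quinn, HR, 100000, Oslo
5, Rosa, Research, 70000, Lima


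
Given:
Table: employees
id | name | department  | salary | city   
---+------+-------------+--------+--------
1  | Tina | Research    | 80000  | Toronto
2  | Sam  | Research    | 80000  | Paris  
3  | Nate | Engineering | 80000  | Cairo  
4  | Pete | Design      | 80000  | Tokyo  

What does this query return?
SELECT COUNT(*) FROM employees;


COUNT(*) counts all rows

4


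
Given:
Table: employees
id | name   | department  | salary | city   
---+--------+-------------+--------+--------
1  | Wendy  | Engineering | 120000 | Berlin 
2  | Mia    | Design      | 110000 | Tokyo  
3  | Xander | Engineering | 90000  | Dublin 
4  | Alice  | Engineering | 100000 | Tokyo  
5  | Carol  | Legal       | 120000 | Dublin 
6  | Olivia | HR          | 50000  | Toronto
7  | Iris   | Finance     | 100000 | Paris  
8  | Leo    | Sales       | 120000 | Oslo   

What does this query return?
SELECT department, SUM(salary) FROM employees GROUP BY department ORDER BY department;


Summing salary within each department:
  Design: 110000 = 110000
  Engineering: 120000 + 90000 + 100000 = 310000
  Finance: 100000 = 100000
  HR: 50000 = 50000
  Legal: 120000 = 120000
  Sales: 120000 = 120000


6 groups:
Design, 110000
Engineering, 310000
Finance, 100000
HR, 50000
Legal, 120000
Sales, 120000


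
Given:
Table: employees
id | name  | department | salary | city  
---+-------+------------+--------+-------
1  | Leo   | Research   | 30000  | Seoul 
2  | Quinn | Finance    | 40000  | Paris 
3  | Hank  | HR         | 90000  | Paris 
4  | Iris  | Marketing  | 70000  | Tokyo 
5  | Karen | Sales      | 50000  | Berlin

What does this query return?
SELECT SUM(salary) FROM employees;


SUM(salary) = 30000 + 40000 + 90000 + 70000 + 50000 = 280000

280000


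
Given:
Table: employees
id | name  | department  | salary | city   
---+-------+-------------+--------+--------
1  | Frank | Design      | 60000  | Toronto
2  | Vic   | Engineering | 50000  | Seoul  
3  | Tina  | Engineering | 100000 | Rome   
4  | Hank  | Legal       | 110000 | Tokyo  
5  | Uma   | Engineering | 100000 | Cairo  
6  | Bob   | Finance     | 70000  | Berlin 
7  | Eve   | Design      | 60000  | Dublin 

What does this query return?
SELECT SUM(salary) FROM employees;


SUM(salary) = 60000 + 50000 + 100000 + 110000 + 100000 + 70000 + 60000 = 550000

550000


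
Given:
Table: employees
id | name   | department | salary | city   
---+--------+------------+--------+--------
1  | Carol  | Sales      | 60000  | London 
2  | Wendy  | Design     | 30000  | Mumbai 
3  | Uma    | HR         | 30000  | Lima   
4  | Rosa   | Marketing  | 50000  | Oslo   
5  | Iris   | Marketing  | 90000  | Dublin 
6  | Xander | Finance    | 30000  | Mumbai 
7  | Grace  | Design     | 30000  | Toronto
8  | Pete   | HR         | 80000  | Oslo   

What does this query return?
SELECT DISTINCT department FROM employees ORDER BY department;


All 'department' values (row order): Sales, Design, HR, Marketing, Marketing, Finance, Design, HR
Removing duplicates leaves 5 unique value(s).

5 values:
Design
Finance
HR
Marketing
Sales


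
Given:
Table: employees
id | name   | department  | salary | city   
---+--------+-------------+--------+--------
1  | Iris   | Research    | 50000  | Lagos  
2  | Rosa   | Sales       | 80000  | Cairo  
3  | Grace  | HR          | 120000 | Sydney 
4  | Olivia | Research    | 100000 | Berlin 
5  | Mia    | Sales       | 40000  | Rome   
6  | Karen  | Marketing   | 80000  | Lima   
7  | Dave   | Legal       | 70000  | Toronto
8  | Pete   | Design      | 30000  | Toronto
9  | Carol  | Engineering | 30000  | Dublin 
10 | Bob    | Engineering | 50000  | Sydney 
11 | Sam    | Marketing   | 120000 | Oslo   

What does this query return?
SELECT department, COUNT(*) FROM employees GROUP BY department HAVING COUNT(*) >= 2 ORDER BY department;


Groups with count >= 2:
  Engineering: 2 -> PASS
  Marketing: 2 -> PASS
  Research: 2 -> PASS
  Sales: 2 -> PASS
  Design: 1 -> filtered out
  HR: 1 -> filtered out
  Legal: 1 -> filtered out


4 groups:
Engineering, 2
Marketing, 2
Research, 2
Sales, 2


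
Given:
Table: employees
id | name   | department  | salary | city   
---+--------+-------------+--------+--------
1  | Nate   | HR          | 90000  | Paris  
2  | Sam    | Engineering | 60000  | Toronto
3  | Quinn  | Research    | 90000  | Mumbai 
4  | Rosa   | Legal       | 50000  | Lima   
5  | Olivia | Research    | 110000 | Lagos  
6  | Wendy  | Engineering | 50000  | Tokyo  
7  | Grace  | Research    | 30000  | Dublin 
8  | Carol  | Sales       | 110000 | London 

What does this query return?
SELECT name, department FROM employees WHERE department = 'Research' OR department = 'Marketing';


Filtering: department = 'Research' OR 'Marketing'
Matching: 3 rows

3 rows:
Quinn, Research
Olivia, Research
Grace, Research


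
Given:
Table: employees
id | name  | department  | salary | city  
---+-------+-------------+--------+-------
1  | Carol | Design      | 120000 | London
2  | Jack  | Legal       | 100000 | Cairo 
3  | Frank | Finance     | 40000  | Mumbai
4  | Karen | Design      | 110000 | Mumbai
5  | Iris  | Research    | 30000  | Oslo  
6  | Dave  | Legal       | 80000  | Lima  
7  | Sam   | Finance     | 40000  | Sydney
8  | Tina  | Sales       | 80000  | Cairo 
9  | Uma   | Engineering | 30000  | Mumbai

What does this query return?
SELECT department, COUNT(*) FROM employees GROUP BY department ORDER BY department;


Assigning each row to its department group:
  Carol -> Design
  Jack -> Legal
  Frank -> Finance
  Karen -> Design
  Iris -> Research
  Dave -> Legal
  Sam -> Finance
  Tina -> Sales
  Uma -> Engineering


6 groups:
Design, 2
Engineering, 1
Finance, 2
Legal, 2
Research, 1
Sales, 1


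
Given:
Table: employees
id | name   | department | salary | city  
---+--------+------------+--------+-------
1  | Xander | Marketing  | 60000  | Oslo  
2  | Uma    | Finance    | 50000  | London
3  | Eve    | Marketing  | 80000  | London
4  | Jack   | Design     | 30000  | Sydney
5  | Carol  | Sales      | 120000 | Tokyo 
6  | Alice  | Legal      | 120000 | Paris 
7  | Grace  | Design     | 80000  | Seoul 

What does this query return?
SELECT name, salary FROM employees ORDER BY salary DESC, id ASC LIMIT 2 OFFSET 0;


Sort by salary DESC (id ASC tiebreak), then skip 0 and take 2
Rows 1 through 2

2 rows:
Carol, 120000
Alice, 120000


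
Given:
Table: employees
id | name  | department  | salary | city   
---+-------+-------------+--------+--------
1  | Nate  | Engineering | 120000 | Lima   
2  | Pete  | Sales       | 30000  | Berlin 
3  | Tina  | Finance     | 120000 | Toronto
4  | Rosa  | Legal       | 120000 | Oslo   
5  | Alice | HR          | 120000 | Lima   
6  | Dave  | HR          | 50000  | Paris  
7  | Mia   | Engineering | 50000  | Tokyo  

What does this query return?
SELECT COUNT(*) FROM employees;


COUNT(*) counts all rows

7


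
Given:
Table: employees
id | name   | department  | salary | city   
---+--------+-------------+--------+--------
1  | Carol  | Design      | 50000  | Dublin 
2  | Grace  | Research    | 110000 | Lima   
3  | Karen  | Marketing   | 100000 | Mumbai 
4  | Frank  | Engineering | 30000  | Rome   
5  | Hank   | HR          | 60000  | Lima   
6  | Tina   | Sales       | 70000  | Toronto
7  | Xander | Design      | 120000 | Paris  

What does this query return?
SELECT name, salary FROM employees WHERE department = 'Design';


Filtering: department = 'Design'
Matching rows: 2

2 rows:
Carol, 50000
Xander, 120000


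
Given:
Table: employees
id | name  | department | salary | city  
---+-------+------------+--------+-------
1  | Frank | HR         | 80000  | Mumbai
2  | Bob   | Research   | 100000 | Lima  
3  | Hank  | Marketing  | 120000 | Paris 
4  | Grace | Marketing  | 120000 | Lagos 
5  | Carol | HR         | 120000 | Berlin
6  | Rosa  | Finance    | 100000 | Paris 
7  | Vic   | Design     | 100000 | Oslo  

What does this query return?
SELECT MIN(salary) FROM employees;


Salaries: 80000, 100000, 120000, 120000, 120000, 100000, 100000
MIN = 80000

80000


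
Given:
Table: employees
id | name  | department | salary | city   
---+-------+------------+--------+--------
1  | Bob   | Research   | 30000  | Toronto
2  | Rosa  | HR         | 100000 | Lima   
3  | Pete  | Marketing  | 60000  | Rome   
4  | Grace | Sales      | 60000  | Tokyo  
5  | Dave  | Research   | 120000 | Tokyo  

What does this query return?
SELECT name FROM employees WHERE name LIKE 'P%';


LIKE 'P%' matches names starting with 'P'
Matching: 1

1 rows:
Pete


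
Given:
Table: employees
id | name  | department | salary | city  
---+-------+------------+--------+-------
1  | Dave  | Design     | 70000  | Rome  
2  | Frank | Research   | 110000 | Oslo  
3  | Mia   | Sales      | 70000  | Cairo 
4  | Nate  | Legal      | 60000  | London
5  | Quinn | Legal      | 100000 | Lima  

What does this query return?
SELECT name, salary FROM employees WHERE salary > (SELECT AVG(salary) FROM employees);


Subquery: AVG(salary) = 82000.0
Filtering: salary > 82000.0
  Frank (110000) -> MATCH
  Quinn (100000) -> MATCH


2 rows:
Frank, 110000
Quinn, 100000


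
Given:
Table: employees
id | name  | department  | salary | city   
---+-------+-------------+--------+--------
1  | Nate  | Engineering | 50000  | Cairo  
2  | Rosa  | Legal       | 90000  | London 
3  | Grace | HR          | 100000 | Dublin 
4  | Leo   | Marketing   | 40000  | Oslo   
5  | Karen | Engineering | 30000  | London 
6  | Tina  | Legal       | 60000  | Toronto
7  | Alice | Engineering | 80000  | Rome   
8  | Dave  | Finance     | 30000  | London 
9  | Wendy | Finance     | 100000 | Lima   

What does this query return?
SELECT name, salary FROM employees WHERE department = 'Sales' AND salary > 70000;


Filtering: department = 'Sales' AND salary > 70000
Matching: 0 rows

Empty result set (0 rows)


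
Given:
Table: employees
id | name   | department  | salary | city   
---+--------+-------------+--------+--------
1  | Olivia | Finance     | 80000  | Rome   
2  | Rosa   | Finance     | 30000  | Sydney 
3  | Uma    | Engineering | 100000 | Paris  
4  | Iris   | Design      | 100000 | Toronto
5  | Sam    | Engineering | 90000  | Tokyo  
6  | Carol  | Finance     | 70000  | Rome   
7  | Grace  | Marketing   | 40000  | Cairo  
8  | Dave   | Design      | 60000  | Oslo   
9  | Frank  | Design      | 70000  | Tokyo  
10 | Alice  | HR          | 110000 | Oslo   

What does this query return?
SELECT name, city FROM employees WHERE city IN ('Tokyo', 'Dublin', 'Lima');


Filtering: city IN ('Tokyo', 'Dublin', 'Lima')
Matching: 2 rows

2 rows:
Sam, Tokyo
Frank, Tokyo


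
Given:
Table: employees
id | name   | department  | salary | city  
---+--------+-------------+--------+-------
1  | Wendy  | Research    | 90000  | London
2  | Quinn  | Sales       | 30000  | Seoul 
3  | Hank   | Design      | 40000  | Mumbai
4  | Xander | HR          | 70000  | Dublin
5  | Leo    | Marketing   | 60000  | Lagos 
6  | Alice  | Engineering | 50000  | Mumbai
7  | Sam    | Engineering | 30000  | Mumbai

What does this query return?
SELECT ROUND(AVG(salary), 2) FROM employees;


SUM(salary) = 370000
COUNT = 7
ROUND(AVG, 2) = ROUND(370000 / 7, 2) = 52857.14

52857.14


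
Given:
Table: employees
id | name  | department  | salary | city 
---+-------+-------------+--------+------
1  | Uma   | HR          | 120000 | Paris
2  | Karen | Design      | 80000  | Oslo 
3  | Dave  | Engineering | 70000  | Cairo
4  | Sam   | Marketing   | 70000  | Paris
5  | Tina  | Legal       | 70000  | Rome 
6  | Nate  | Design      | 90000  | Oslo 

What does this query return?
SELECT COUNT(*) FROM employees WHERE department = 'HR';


Counting rows where department = 'HR'
  Uma -> MATCH


1


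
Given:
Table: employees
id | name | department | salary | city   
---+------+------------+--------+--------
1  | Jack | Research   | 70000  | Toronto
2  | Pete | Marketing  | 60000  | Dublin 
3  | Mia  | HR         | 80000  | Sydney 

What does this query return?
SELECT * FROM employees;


SELECT * returns all 3 rows with all columns

3 rows:
1, Jack, Research, 70000, Toronto
2, Pete, Marketing, 60000, Dublin
3, Mia, HR, 80000, Sydney


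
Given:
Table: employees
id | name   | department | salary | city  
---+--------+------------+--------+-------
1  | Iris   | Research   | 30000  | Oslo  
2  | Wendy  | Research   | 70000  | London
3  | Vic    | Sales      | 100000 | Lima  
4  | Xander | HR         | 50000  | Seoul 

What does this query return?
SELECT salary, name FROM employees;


Projecting columns: salary, name

4 rows:
30000, Iris
70000, Wendy
100000, Vic
50000, Xander


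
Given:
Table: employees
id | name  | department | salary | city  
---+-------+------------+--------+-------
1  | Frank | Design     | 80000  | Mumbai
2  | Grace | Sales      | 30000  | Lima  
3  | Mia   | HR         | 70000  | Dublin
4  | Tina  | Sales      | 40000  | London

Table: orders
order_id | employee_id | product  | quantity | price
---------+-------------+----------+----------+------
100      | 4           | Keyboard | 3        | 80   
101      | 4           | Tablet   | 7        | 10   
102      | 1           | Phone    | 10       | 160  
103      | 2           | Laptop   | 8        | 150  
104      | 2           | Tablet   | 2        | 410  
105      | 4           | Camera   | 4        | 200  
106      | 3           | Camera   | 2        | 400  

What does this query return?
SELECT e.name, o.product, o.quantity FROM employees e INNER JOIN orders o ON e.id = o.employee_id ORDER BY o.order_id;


Joining employees.id = orders.employee_id:
  employee Tina (id=4) -> order Keyboard
  employee Tina (id=4) -> order Tablet
  employee Frank (id=1) -> order Phone
  employee Grace (id=2) -> order Laptop
  employee Grace (id=2) -> order Tablet
  employee Tina (id=4) -> order Camera
  employee Mia (id=3) -> order Camera


7 rows:
Tina, Keyboard, 3
Tina, Tablet, 7
Frank, Phone, 10
Grace, Laptop, 8
Grace, Tablet, 2
Tina, Camera, 4
Mia, Camera, 2


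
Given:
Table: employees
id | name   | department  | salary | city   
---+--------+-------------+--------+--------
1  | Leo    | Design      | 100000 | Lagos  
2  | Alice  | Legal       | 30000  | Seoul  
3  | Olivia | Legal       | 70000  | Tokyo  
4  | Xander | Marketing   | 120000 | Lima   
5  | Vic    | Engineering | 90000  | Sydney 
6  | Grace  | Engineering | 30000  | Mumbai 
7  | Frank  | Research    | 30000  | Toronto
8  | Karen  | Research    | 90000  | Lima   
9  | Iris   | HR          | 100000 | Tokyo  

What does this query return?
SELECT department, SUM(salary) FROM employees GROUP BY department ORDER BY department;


Summing salary within each department:
  Design: 100000 = 100000
  Engineering: 90000 + 30000 = 120000
  HR: 100000 = 100000
  Legal: 30000 + 70000 = 100000
  Marketing: 120000 = 120000
  Research: 30000 + 90000 = 120000


6 groups:
Design, 100000
Engineering, 120000
HR, 100000
Legal, 100000
Marketing, 120000
Research, 120000


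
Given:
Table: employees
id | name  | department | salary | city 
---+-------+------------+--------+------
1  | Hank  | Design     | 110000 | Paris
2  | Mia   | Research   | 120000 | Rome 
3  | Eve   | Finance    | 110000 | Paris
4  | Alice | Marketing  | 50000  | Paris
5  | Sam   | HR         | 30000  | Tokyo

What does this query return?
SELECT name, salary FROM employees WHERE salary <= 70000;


Filtering: salary <= 70000
Matching: 2 rows

2 rows:
Alice, 50000
Sam, 30000


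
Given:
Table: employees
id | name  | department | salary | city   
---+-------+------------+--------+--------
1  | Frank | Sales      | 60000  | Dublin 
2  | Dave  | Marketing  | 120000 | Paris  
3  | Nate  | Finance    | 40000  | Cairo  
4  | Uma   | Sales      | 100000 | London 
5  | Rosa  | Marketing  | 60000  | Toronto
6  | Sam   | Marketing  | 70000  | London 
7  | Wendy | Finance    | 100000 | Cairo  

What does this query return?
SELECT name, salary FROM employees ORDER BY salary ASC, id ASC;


Sorting by salary ASC, then id ASC for ties

7 rows:
Nate, 40000
Frank, 60000
Rosa, 60000
Sam, 70000
Uma, 100000
Wendy, 100000
Dave, 120000


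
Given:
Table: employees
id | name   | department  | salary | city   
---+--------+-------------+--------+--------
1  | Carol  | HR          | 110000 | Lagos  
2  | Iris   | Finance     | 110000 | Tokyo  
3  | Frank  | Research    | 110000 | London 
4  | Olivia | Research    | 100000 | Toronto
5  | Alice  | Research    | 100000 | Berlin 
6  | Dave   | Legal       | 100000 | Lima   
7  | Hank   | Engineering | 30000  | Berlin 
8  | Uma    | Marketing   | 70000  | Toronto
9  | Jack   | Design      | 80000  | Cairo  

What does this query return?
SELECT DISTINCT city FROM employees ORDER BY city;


All 'city' values (row order): Lagos, Tokyo, London, Toronto, Berlin, Lima, Berlin, Toronto, Cairo
Removing duplicates leaves 7 unique value(s).

7 values:
Berlin
Cairo
Lagos
Lima
London
Tokyo
Toronto


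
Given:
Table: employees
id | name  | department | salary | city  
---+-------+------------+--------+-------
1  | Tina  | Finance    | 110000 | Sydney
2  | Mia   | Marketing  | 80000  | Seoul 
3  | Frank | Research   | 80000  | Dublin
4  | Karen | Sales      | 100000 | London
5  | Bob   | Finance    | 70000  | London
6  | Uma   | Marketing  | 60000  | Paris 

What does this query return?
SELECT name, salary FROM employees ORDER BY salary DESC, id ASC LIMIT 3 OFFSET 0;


Sort by salary DESC (id ASC tiebreak), then skip 0 and take 3
Rows 1 through 3

3 rows:
Tina, 110000
Karen, 100000
Mia, 80000


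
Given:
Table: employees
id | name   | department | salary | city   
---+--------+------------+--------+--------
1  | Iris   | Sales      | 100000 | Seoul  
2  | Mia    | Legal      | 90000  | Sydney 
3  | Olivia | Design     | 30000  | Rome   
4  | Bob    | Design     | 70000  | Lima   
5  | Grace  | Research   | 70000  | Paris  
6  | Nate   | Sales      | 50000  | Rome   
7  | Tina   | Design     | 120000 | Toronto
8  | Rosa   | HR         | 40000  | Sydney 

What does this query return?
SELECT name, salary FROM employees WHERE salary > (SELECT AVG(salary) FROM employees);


Subquery: AVG(salary) = 71250.0
Filtering: salary > 71250.0
  Iris (100000) -> MATCH
  Mia (90000) -> MATCH
  Tina (120000) -> MATCH


3 rows:
Iris, 100000
Mia, 90000
Tina, 120000


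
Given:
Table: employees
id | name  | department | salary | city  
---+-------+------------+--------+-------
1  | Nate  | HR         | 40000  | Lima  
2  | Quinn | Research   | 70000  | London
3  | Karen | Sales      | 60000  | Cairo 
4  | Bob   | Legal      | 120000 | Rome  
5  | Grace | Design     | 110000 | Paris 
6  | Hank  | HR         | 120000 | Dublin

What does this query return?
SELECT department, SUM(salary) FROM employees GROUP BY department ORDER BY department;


Summing salary within each department:
  Design: 110000 = 110000
  HR: 40000 + 120000 = 160000
  Legal: 120000 = 120000
  Research: 70000 = 70000
  Sales: 60000 = 60000


5 groups:
Design, 110000
HR, 160000
Legal, 120000
Research, 70000
Sales, 60000


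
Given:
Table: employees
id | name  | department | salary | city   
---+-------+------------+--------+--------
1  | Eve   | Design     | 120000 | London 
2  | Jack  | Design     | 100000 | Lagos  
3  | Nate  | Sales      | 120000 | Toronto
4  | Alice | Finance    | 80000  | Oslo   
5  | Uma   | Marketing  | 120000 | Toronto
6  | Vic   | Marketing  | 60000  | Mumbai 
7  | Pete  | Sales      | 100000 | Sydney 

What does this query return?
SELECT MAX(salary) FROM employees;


Salaries: 120000, 100000, 120000, 80000, 120000, 60000, 100000
MAX = 120000

120000


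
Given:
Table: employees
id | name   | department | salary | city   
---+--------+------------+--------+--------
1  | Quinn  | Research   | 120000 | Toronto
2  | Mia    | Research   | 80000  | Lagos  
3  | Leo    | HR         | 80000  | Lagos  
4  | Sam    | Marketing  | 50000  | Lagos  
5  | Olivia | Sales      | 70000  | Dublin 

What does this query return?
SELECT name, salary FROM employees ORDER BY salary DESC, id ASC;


Sorting by salary DESC, then id ASC for ties

5 rows:
Quinn, 120000
Mia, 80000
Leo, 80000
Olivia, 70000
Sam, 50000


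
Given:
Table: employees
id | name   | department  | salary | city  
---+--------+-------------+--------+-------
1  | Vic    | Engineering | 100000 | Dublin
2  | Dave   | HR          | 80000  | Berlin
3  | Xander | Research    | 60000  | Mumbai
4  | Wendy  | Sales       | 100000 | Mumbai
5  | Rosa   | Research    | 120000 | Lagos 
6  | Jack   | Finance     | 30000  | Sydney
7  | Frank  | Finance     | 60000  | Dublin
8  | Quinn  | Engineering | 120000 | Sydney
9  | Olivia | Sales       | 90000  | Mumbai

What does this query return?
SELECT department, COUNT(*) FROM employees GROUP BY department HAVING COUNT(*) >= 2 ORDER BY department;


Groups with count >= 2:
  Engineering: 2 -> PASS
  Finance: 2 -> PASS
  Research: 2 -> PASS
  Sales: 2 -> PASS
  HR: 1 -> filtered out


4 groups:
Engineering, 2
Finance, 2
Research, 2
Sales, 2


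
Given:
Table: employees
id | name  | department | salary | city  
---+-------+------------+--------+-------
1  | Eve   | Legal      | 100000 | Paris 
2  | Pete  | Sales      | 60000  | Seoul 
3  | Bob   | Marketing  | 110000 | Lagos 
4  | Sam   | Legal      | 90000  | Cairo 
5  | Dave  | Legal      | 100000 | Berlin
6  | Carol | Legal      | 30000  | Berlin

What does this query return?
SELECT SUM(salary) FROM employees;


SUM(salary) = 100000 + 60000 + 110000 + 90000 + 100000 + 30000 = 490000

490000


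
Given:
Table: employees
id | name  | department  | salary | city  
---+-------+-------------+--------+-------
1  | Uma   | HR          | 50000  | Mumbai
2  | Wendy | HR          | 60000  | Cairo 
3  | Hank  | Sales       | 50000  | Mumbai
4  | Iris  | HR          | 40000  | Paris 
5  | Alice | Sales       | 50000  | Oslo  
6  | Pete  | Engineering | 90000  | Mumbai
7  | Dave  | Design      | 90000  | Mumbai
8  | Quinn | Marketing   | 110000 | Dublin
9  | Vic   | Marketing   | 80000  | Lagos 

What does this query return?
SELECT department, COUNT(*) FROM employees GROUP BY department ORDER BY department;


Assigning each row to its department group:
  Uma -> HR
  Wendy -> HR
  Hank -> Sales
  Iris -> HR
  Alice -> Sales
  Pete -> Engineering
  Dave -> Design
  Quinn -> Marketing
  Vic -> Marketing


5 groups:
Design, 1
Engineering, 1
HR, 3
Marketing, 2
Sales, 2


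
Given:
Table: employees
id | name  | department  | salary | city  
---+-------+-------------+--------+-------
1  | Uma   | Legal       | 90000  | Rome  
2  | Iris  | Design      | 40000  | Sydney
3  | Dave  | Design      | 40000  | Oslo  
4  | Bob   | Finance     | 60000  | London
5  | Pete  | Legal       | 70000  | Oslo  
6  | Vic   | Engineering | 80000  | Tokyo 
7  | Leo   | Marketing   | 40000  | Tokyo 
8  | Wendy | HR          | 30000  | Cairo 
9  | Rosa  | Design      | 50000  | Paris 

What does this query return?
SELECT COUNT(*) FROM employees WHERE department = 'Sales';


Counting rows where department = 'Sales'


0


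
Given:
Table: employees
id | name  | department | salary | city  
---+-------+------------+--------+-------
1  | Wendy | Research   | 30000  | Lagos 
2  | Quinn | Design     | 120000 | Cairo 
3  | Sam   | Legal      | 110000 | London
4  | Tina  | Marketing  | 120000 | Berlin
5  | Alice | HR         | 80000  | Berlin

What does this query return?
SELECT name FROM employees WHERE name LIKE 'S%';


LIKE 'S%' matches names starting with 'S'
Matching: 1

1 rows:
Sam


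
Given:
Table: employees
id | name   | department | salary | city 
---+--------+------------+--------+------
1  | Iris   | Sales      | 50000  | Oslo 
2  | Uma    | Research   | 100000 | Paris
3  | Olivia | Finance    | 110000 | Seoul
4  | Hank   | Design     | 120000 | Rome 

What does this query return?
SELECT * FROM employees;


SELECT * returns all 4 rows with all columns

4 rows:
1, Iris, Sales, 50000, Oslo
2, Uma, Research, 100000, Paris
3, Olivia, Finance, 110000, Seoul
4, Hank, Design, 120000, Rome


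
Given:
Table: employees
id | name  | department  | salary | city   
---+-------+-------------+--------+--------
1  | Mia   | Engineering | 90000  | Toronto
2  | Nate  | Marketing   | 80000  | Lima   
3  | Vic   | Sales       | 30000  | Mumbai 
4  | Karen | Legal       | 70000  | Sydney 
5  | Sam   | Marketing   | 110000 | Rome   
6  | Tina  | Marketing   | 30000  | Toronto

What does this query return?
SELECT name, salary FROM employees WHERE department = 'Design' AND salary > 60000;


Filtering: department = 'Design' AND salary > 60000
Matching: 0 rows

Empty result set (0 rows)


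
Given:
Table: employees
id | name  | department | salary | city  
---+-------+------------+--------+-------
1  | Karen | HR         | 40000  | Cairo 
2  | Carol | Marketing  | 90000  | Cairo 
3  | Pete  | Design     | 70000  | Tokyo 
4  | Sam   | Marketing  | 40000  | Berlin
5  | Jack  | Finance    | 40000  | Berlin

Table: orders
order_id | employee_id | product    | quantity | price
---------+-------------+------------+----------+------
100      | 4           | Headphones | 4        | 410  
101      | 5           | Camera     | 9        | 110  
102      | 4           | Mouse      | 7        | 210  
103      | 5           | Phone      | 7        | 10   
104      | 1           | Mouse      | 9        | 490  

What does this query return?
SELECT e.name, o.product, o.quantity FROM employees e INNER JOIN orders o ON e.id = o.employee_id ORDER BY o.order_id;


Joining employees.id = orders.employee_id:
  employee Sam (id=4) -> order Headphones
  employee Jack (id=5) -> order Camera
  employee Sam (id=4) -> order Mouse
  employee Jack (id=5) -> order Phone
  employee Karen (id=1) -> order Mouse


5 rows:
Sam, Headphones, 4
Jack, Camera, 9
Sam, Mouse, 7
Jack, Phone, 7
Karen, Mouse, 9


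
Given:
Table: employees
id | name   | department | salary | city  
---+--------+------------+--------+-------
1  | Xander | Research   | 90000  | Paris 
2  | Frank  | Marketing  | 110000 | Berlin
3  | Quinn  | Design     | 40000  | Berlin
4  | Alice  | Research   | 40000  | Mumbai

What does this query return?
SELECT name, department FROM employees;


Projecting columns: name, department

4 rows:
Xander, Research
Frank, Marketing
Quinn, Design
Alice, Research


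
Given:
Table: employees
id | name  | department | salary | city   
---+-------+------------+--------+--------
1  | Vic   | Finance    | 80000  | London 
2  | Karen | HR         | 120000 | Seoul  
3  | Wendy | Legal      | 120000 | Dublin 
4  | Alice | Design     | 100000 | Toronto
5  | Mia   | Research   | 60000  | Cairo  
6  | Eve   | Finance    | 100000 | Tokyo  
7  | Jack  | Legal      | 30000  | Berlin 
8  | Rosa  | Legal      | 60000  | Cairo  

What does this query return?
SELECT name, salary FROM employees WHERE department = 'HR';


Filtering: department = 'HR'
Matching rows: 1

1 rows:
Karen, 120000


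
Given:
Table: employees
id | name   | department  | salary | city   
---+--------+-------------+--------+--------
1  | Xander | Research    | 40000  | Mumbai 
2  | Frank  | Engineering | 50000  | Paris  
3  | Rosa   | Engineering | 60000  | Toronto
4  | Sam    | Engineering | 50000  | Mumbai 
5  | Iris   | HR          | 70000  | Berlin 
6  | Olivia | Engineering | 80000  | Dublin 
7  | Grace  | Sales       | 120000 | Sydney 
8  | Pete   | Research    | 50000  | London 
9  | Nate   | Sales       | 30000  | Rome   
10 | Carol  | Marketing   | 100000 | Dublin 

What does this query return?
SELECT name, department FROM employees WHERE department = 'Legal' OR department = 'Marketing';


Filtering: department = 'Legal' OR 'Marketing'
Matching: 1 rows

1 rows:
Carol, Marketing


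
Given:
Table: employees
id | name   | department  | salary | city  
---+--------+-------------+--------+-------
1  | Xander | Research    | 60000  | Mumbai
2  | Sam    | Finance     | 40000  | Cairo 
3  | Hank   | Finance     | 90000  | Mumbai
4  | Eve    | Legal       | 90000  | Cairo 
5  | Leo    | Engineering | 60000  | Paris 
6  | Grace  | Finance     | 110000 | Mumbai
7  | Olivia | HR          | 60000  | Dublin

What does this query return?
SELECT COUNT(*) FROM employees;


COUNT(*) counts all rows

7


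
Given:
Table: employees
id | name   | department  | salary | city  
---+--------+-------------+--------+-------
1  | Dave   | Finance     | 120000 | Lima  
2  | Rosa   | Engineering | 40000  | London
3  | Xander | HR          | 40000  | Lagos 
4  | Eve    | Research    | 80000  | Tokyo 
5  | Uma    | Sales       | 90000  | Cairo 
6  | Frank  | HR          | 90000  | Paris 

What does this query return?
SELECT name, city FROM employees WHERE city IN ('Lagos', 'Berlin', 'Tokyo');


Filtering: city IN ('Lagos', 'Berlin', 'Tokyo')
Matching: 2 rows

2 rows:
Xander, Lagos
Eve, Tokyo


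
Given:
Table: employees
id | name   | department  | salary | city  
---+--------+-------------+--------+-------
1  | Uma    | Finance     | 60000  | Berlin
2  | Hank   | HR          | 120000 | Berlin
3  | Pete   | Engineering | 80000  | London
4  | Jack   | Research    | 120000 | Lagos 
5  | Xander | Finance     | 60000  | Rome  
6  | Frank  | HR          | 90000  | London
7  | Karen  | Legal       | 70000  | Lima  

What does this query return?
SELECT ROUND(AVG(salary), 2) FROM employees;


SUM(salary) = 600000
COUNT = 7
ROUND(AVG, 2) = ROUND(600000 / 7, 2) = 85714.29

85714.29


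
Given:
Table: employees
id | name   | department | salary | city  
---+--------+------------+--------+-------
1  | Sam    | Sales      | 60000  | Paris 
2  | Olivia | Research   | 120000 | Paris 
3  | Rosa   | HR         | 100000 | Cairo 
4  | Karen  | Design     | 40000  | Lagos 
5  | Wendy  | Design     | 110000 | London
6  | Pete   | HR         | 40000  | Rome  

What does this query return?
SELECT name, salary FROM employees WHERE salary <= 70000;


Filtering: salary <= 70000
Matching: 3 rows

3 rows:
Sam, 60000
Karen, 40000
Pete, 40000


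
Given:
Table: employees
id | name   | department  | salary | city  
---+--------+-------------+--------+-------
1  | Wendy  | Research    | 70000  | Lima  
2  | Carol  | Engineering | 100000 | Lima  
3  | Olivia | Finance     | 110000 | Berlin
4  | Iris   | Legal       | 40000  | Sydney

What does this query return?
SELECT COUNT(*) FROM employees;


COUNT(*) counts all rows

4


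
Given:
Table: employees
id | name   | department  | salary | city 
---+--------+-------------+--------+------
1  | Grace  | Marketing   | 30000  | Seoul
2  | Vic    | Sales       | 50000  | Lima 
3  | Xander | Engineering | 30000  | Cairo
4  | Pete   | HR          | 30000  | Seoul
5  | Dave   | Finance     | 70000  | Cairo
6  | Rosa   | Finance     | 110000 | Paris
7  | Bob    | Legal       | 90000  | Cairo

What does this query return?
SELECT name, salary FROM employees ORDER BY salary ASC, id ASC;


Sorting by salary ASC, then id ASC for ties

7 rows:
Grace, 30000
Xander, 30000
Pete, 30000
Vic, 50000
Dave, 70000
Bob, 90000
Rosa, 110000


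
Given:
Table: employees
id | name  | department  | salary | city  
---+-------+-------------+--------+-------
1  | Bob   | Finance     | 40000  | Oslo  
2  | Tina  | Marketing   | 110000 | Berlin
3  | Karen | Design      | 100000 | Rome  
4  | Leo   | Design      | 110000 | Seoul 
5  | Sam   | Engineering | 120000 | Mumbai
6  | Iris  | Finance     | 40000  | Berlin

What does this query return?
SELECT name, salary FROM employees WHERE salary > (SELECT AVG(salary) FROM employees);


Subquery: AVG(salary) = 86666.67
Filtering: salary > 86666.67
  Tina (110000) -> MATCH
  Karen (100000) -> MATCH
  Leo (110000) -> MATCH
  Sam (120000) -> MATCH


4 rows:
Tina, 110000
Karen, 100000
Leo, 110000
Sam, 120000


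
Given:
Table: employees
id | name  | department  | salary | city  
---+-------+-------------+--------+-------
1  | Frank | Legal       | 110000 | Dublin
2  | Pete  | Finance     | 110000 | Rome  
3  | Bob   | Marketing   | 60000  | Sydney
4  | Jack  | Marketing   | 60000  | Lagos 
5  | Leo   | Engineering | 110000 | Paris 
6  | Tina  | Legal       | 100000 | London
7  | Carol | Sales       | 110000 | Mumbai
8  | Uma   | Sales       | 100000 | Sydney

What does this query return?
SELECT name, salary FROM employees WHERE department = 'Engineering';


Filtering: department = 'Engineering'
Matching rows: 1

1 rows:
Leo, 110000


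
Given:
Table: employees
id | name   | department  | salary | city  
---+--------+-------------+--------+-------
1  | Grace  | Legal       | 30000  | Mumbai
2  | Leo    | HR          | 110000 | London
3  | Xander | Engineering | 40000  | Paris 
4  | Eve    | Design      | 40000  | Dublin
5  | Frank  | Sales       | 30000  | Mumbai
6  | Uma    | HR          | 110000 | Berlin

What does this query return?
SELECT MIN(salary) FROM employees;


Salaries: 30000, 110000, 40000, 40000, 30000, 110000
MIN = 30000

30000


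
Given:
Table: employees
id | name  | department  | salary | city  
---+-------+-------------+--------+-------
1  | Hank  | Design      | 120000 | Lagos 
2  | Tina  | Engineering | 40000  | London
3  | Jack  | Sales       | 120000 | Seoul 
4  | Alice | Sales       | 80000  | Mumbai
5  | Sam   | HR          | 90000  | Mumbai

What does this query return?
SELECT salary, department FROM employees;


Projecting columns: salary, department

5 rows:
120000, Design
40000, Engineering
120000, Sales
80000, Sales
90000, HR


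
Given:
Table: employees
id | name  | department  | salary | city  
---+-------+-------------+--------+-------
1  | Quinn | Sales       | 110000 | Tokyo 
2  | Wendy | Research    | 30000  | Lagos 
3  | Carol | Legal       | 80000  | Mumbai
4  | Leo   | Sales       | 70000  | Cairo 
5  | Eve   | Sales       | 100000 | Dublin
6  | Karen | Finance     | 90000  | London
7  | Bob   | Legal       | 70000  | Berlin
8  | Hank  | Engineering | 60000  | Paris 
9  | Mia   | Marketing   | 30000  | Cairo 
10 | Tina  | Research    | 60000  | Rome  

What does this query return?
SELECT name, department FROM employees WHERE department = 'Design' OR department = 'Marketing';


Filtering: department = 'Design' OR 'Marketing'
Matching: 1 rows

1 rows:
Mia, Marketing


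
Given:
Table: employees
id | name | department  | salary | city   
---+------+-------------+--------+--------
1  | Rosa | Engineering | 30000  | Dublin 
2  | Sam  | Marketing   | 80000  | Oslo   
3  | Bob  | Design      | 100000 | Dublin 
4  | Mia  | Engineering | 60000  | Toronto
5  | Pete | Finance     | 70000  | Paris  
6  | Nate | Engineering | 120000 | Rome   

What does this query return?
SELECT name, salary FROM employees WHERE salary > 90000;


Filtering: salary > 90000
Matching: 2 rows

2 rows:
Bob, 100000
Nate, 120000


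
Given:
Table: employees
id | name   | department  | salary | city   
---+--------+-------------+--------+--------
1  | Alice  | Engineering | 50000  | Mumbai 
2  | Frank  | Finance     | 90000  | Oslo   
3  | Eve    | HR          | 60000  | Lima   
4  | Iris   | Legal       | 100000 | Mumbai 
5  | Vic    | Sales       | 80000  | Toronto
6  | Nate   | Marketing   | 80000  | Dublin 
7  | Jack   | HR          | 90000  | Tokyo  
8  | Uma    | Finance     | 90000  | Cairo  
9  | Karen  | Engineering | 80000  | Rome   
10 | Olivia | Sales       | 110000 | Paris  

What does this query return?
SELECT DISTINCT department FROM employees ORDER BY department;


All 'department' values (row order): Engineering, Finance, HR, Legal, Sales, Marketing, HR, Finance, Engineering, Sales
Removing duplicates leaves 6 unique value(s).

6 values:
Engineering
Finance
HR
Legal
Marketing
Sales


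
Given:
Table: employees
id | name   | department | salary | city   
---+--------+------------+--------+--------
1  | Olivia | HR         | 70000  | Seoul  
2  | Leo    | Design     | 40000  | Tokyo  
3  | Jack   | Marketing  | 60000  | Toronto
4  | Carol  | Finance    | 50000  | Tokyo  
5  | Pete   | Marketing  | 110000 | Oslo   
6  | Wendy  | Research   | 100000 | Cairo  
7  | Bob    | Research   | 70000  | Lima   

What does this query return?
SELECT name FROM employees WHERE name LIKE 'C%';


LIKE 'C%' matches names starting with 'C'
Matching: 1

1 rows:
Carol


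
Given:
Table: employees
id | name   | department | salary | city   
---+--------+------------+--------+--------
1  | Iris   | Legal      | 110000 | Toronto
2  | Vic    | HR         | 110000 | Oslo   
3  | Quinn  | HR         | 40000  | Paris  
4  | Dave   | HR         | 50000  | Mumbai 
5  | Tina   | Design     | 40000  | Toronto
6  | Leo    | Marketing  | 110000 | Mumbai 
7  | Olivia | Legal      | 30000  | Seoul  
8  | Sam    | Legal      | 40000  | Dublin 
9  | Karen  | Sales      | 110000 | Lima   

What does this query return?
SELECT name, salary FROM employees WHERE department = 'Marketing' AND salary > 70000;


Filtering: department = 'Marketing' AND salary > 70000
Matching: 1 rows

1 rows:
Leo, 110000


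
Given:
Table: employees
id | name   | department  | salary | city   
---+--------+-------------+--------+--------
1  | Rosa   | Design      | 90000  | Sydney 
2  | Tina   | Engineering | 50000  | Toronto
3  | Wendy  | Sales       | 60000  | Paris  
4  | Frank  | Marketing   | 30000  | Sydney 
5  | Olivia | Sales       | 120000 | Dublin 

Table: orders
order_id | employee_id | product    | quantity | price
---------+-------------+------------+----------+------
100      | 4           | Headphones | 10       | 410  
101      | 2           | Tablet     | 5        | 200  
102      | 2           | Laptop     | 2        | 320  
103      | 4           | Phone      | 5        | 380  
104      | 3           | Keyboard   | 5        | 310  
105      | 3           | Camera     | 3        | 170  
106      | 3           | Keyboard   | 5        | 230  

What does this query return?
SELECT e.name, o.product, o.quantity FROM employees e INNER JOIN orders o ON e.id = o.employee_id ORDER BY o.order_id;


Joining employees.id = orders.employee_id:
  employee Frank (id=4) -> order Headphones
  employee Tina (id=2) -> order Tablet
  employee Tina (id=2) -> order Laptop
  employee Frank (id=4) -> order Phone
  employee Wendy (id=3) -> order Keyboard
  employee Wendy (id=3) -> order Camera
  employee Wendy (id=3) -> order Keyboard


7 rows:
Frank, Headphones, 10
Tina, Tablet, 5
Tina, Laptop, 2
Frank, Phone, 5
Wendy, Keyboard, 5
Wendy, Camera, 3
Wendy, Keyboard, 5


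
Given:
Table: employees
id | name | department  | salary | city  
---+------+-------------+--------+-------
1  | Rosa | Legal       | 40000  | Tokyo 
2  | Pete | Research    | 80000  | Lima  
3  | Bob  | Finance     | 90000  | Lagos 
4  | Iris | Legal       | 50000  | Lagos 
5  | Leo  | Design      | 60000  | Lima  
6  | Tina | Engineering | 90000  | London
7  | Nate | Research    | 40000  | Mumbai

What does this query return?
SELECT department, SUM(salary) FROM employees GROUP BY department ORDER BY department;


Summing salary within each department:
  Design: 60000 = 60000
  Engineering: 90000 = 90000
  Finance: 90000 = 90000
  Legal: 40000 + 50000 = 90000
  Research: 80000 + 40000 = 120000


5 groups:
Design, 60000
Engineering, 90000
Finance, 90000
Legal, 90000
Research, 120000
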